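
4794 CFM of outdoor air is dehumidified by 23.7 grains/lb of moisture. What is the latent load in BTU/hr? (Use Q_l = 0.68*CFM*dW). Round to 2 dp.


Q = 0.68 * 4794 * 23.7 = 77260.10 BTU/hr

77260.10 BTU/hr


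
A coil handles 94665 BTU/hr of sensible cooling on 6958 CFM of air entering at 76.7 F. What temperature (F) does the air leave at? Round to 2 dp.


dT = 94665/(1.08*6958) = 12.5974
T_leave = 76.7 - 12.5974 = 64.10 F

64.10 F


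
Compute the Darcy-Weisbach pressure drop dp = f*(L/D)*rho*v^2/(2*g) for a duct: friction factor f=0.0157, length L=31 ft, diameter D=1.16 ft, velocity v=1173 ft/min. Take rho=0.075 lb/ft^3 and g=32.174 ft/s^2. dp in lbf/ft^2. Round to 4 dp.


v_fps = 1173/60 = 19.55 ft/s
dp = 0.0157*(31/1.16)*0.075*19.55^2/(2*32.174) = 0.1869 lbf/ft^2

0.1869 lbf/ft^2


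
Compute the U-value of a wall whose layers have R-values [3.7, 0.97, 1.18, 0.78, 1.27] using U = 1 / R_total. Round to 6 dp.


R_total = 3.7 + 0.97 + 1.18 + 0.78 + 1.27 = 7.90
U = 1/7.90 = 0.126582

0.126582


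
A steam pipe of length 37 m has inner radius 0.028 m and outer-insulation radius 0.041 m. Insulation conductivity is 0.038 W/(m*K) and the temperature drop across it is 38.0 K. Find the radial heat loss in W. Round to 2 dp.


Q = 2*pi*0.038*37*38.0/ln(0.041/0.028) = 880.25 W

880.25 W


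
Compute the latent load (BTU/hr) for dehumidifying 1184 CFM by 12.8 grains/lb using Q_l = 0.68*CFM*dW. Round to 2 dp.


Q = 0.68 * 1184 * 12.8 = 10305.54 BTU/hr

10305.54 BTU/hr


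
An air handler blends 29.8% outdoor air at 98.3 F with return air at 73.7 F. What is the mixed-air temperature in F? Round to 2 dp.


T_mix = 73.7 + (29.8/100)*(98.3-73.7) = 81.03 F

81.03 F


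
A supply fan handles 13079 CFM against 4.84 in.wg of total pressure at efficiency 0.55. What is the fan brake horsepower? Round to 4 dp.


BHP = 13079 * 4.84 / (6356 * 0.55) = 18.1081 hp

18.1081 hp


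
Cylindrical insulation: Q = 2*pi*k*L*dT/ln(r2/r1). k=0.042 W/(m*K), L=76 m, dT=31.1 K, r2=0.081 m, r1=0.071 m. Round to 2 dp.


Q = 2*pi*0.042*76*31.1/ln(0.081/0.071) = 4733.57 W

4733.57 W


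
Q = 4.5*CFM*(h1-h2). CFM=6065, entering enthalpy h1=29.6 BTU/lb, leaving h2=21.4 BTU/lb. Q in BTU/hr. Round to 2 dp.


Q = 4.5 * 6065 * (29.6 - 21.4) = 223798.50 BTU/hr

223798.50 BTU/hr


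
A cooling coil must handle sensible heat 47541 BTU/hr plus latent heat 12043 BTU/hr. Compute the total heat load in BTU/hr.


Qt = 47541 + 12043 = 59584 BTU/hr

59584 BTU/hr


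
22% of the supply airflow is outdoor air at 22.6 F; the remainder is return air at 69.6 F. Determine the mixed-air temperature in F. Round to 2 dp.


T_mix = 0.22*22.6 + 0.78*69.6 = 59.26 F

59.26 F


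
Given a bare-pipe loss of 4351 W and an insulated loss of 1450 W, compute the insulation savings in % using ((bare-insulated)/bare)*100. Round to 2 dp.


Savings = ((4351-1450)/4351)*100 = 66.67 %

66.67 %


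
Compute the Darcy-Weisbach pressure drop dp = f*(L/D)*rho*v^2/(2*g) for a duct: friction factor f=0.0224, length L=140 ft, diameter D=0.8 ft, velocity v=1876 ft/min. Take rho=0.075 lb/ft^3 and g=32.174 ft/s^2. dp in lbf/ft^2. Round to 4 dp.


v_fps = 1876/60 = 31.2667 ft/s
dp = 0.0224*(140/0.8)*0.075*31.2667^2/(2*32.174) = 4.4666 lbf/ft^2

4.4666 lbf/ft^2


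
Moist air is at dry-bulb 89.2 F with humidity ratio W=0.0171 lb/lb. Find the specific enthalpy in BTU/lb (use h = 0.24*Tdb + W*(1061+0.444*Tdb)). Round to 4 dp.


h = 0.24*89.2 + 0.0171*(1061+0.444*89.2) = 40.2283 BTU/lb

40.2283 BTU/lb


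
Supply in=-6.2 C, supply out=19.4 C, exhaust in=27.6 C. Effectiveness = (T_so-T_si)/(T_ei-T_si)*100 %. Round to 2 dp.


eff = (19.4-(-6.2))/(27.6-(-6.2))*100 = 75.74 %

75.74 %


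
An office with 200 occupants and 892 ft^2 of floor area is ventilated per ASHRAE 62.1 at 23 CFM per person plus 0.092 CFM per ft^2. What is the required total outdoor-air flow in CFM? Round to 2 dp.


Total = 200*23 + 892*0.092 = 4682.06 CFM

4682.06 CFM


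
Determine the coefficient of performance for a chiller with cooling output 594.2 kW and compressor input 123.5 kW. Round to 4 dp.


COP = 594.2 / 123.5 = 4.8113

4.8113


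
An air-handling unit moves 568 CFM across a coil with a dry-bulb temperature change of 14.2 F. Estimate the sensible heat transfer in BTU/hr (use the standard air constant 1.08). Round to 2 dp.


Q = 1.08 * 568 * 14.2 = 8710.85 BTU/hr

8710.85 BTU/hr


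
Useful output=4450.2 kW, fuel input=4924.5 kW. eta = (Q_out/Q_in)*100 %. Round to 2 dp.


eta = (4450.2/4924.5)*100 = 90.37 %

90.37 %


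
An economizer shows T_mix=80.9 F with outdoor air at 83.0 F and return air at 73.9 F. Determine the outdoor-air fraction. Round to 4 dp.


frac = (80.9 - 73.9) / (83.0 - 73.9) = 0.7692

0.7692


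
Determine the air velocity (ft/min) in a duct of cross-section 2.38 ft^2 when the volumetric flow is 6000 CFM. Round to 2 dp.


V = 6000 / 2.38 = 2521.01 ft/min

2521.01 ft/min


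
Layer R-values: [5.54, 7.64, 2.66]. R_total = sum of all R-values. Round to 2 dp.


R_total = 5.54 + 7.64 + 2.66 = 15.84

15.84


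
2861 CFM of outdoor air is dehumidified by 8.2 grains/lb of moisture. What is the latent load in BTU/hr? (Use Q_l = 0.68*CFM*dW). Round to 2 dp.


Q = 0.68 * 2861 * 8.2 = 15952.94 BTU/hr

15952.94 BTU/hr


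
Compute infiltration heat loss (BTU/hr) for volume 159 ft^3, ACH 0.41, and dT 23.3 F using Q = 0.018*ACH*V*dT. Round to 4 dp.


Q = 0.018 * 0.41 * 159 * 23.3 = 27.3407 BTU/hr

27.3407 BTU/hr


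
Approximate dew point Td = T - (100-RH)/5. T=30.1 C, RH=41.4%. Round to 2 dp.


Td = 30.1 - (100-41.4)/5 = 18.38 C

18.38 C


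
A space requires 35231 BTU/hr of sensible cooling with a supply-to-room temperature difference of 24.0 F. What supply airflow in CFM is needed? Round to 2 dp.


CFM = 35231 / (1.08 * 24.0) = 1359.22

1359.22 CFM


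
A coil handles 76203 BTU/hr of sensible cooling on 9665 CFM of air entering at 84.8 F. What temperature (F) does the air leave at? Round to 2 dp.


dT = 76203/(1.08*9665) = 7.3004
T_leave = 84.8 - 7.3004 = 77.50 F

77.50 F


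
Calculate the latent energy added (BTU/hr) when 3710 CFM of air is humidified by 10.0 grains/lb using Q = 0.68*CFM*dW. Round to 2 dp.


Q = 0.68 * 3710 * 10.0 = 25228.00 BTU/hr

25228.00 BTU/hr


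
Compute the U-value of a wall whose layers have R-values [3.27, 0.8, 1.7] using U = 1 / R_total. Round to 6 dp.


R_total = 3.27 + 0.8 + 1.7 = 5.77
U = 1/5.77 = 0.173310

0.173310


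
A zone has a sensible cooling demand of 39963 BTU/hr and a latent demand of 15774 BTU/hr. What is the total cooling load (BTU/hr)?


Qt = 39963 + 15774 = 55737 BTU/hr

55737 BTU/hr


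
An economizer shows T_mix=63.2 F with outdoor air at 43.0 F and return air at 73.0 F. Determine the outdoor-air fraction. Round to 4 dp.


frac = (63.2 - 73.0) / (43.0 - 73.0) = 0.3267

0.3267


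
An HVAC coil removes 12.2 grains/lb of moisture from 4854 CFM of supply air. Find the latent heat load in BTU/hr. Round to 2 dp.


Q = 0.68 * 4854 * 12.2 = 40268.78 BTU/hr

40268.78 BTU/hr


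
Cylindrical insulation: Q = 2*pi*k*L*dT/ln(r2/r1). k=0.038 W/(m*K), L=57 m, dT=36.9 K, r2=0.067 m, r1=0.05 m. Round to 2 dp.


Q = 2*pi*0.038*57*36.9/ln(0.067/0.05) = 1715.88 W

1715.88 W


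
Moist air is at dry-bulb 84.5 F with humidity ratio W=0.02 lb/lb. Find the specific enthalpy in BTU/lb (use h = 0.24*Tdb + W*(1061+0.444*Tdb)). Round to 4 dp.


h = 0.24*84.5 + 0.02*(1061+0.444*84.5) = 42.2504 BTU/lb

42.2504 BTU/lb


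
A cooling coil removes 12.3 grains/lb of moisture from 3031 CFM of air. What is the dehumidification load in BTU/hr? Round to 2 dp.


Q = 0.68 * 3031 * 12.3 = 25351.28 BTU/hr

25351.28 BTU/hr


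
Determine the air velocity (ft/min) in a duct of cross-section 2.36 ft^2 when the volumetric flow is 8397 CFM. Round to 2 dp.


V = 8397 / 2.36 = 3558.05 ft/min

3558.05 ft/min


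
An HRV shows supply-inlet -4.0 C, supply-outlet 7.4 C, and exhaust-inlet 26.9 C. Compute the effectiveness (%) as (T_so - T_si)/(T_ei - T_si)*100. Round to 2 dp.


eff = (7.4-(-4.0))/(26.9-(-4.0))*100 = 36.89 %

36.89 %


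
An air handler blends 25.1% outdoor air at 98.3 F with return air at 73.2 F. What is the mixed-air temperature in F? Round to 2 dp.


T_mix = 73.2 + (25.1/100)*(98.3-73.2) = 79.50 F

79.50 F


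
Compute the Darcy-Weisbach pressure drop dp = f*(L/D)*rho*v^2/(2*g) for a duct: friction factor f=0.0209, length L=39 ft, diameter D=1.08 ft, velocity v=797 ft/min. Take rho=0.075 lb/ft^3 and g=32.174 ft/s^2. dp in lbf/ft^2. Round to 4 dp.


v_fps = 797/60 = 13.2833 ft/s
dp = 0.0209*(39/1.08)*0.075*13.2833^2/(2*32.174) = 0.1552 lbf/ft^2

0.1552 lbf/ft^2


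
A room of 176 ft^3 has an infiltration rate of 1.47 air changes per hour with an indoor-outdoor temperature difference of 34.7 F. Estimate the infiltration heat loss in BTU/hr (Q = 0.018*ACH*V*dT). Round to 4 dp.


Q = 0.018 * 1.47 * 176 * 34.7 = 161.5965 BTU/hr

161.5965 BTU/hr


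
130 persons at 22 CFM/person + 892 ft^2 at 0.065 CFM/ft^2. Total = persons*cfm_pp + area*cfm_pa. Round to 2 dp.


Total = 130*22 + 892*0.065 = 2917.98 CFM

2917.98 CFM


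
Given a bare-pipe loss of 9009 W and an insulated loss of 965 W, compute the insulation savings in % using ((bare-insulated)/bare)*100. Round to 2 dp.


Savings = ((9009-965)/9009)*100 = 89.29 %

89.29 %


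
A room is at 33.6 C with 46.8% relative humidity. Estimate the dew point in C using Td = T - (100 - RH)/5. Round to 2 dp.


Td = 33.6 - (100-46.8)/5 = 22.96 C

22.96 C


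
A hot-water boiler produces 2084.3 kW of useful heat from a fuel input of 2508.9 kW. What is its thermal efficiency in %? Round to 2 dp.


eta = (2084.3/2508.9)*100 = 83.08 %

83.08 %


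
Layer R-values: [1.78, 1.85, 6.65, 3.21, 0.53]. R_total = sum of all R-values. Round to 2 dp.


R_total = 1.78 + 1.85 + 6.65 + 3.21 + 0.53 = 14.02

14.02


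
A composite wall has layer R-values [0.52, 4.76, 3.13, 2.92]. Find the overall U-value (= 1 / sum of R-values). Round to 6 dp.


R_total = 0.52 + 4.76 + 3.13 + 2.92 = 11.33
U = 1/11.33 = 0.088261

0.088261


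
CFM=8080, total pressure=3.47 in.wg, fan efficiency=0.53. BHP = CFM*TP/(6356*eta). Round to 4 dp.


BHP = 8080 * 3.47 / (6356 * 0.53) = 8.3230 hp

8.3230 hp


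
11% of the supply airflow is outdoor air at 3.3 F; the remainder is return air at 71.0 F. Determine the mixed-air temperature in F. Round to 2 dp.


T_mix = 0.11*3.3 + 0.89*71.0 = 63.55 F

63.55 F


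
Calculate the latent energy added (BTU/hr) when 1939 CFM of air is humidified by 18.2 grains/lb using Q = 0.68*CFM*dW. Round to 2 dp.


Q = 0.68 * 1939 * 18.2 = 23997.06 BTU/hr

23997.06 BTU/hr


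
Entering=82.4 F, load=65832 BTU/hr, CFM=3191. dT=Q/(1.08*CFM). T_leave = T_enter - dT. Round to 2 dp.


dT = 65832/(1.08*3191) = 19.1023
T_leave = 82.4 - 19.1023 = 63.30 F

63.30 F


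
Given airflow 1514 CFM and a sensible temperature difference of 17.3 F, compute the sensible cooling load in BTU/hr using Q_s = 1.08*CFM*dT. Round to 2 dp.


Q = 1.08 * 1514 * 17.3 = 28287.58 BTU/hr

28287.58 BTU/hr


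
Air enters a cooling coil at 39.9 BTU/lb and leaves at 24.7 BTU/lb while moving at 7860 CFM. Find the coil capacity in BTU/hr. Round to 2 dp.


Q = 4.5 * 7860 * (39.9 - 24.7) = 537624.00 BTU/hr

537624.00 BTU/hr


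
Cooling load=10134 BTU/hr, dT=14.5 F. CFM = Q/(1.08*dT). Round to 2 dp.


CFM = 10134 / (1.08 * 14.5) = 647.13

647.13 CFM


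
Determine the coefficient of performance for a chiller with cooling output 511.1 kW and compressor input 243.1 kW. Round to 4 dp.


COP = 511.1 / 243.1 = 2.1024

2.1024


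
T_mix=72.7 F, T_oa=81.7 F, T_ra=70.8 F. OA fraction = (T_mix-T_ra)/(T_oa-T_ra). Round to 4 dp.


frac = (72.7 - 70.8) / (81.7 - 70.8) = 0.1743

0.1743


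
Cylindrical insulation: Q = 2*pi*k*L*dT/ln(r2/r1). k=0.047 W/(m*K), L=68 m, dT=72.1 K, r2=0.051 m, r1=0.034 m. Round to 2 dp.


Q = 2*pi*0.047*68*72.1/ln(0.051/0.034) = 3570.82 W

3570.82 W


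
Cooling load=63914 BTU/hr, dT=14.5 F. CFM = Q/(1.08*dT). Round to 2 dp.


CFM = 63914 / (1.08 * 14.5) = 4081.35

4081.35 CFM


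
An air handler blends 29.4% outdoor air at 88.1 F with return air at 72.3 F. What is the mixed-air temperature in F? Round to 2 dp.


T_mix = 72.3 + (29.4/100)*(88.1-72.3) = 76.95 F

76.95 F


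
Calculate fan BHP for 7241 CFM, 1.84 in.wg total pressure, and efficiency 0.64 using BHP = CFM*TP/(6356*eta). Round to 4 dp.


BHP = 7241 * 1.84 / (6356 * 0.64) = 3.2753 hp

3.2753 hp


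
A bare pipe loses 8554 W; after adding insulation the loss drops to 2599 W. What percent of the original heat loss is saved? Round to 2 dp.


Savings = ((8554-2599)/8554)*100 = 69.62 %

69.62 %


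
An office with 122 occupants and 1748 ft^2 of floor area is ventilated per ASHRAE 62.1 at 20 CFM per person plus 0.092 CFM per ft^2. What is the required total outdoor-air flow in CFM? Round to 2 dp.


Total = 122*20 + 1748*0.092 = 2600.82 CFM

2600.82 CFM


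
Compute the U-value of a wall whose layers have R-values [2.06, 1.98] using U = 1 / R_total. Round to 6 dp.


R_total = 2.06 + 1.98 = 4.04
U = 1/4.04 = 0.247525

0.247525


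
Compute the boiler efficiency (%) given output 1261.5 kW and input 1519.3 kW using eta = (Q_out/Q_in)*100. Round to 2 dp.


eta = (1261.5/1519.3)*100 = 83.03 %

83.03 %


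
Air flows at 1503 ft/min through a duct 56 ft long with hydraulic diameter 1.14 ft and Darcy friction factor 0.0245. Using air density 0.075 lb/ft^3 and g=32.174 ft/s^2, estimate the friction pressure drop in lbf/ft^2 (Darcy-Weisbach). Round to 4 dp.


v_fps = 1503/60 = 25.05 ft/s
dp = 0.0245*(56/1.14)*0.075*25.05^2/(2*32.174) = 0.8802 lbf/ft^2

0.8802 lbf/ft^2


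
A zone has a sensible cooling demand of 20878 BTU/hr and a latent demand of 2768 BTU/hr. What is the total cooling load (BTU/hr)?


Qt = 20878 + 2768 = 23646 BTU/hr

23646 BTU/hr


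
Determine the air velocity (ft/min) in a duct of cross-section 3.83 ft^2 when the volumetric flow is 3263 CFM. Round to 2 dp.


V = 3263 / 3.83 = 851.96 ft/min

851.96 ft/min


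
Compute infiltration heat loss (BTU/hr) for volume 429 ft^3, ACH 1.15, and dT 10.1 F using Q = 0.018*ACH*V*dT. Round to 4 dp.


Q = 0.018 * 1.15 * 429 * 10.1 = 89.6910 BTU/hr

89.6910 BTU/hr


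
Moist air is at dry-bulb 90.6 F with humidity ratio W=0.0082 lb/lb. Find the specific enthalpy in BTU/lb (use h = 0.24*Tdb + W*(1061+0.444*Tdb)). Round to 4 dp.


h = 0.24*90.6 + 0.0082*(1061+0.444*90.6) = 30.7741 BTU/lb

30.7741 BTU/lb


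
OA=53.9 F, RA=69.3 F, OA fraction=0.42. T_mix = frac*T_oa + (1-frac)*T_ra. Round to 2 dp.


T_mix = 0.42*53.9 + 0.58*69.3 = 62.83 F

62.83 F


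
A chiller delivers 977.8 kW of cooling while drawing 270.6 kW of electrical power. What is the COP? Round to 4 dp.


COP = 977.8 / 270.6 = 3.6135

3.6135


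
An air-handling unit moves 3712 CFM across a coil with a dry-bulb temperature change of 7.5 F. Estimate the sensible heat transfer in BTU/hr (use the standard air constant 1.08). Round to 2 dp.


Q = 1.08 * 3712 * 7.5 = 30067.20 BTU/hr

30067.20 BTU/hr


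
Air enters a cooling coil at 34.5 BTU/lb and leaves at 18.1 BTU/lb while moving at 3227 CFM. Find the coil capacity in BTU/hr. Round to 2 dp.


Q = 4.5 * 3227 * (34.5 - 18.1) = 238152.60 BTU/hr

238152.60 BTU/hr


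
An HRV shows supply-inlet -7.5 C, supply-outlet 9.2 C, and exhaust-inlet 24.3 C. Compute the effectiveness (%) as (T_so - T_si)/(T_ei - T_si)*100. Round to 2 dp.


eff = (9.2-(-7.5))/(24.3-(-7.5))*100 = 52.52 %

52.52 %


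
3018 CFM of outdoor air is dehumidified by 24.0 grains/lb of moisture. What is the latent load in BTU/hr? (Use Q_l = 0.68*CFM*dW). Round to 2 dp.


Q = 0.68 * 3018 * 24.0 = 49253.76 BTU/hr

49253.76 BTU/hr


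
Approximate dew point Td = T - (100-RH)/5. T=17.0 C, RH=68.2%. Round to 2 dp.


Td = 17.0 - (100-68.2)/5 = 10.64 C

10.64 C


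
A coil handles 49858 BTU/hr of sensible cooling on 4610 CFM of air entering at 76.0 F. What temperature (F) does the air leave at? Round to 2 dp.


dT = 49858/(1.08*4610) = 10.0141
T_leave = 76.0 - 10.0141 = 65.99 F

65.99 F


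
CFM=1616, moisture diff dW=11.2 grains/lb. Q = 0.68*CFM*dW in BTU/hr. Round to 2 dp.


Q = 0.68 * 1616 * 11.2 = 12307.46 BTU/hr

12307.46 BTU/hr


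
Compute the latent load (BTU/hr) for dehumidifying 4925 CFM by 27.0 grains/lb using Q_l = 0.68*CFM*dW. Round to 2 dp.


Q = 0.68 * 4925 * 27.0 = 90423.00 BTU/hr

90423.00 BTU/hr


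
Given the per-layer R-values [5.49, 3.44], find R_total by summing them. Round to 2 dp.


R_total = 5.49 + 3.44 = 8.93

8.93


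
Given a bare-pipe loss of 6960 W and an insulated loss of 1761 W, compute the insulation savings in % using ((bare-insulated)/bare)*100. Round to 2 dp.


Savings = ((6960-1761)/6960)*100 = 74.70 %

74.70 %


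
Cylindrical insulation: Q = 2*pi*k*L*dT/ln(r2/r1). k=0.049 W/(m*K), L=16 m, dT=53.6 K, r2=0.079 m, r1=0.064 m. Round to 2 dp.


Q = 2*pi*0.049*16*53.6/ln(0.079/0.064) = 1253.93 W

1253.93 W


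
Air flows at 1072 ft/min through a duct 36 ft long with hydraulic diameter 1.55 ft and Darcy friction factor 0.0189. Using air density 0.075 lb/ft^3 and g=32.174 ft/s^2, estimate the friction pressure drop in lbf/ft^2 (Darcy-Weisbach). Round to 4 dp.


v_fps = 1072/60 = 17.8667 ft/s
dp = 0.0189*(36/1.55)*0.075*17.8667^2/(2*32.174) = 0.1633 lbf/ft^2

0.1633 lbf/ft^2


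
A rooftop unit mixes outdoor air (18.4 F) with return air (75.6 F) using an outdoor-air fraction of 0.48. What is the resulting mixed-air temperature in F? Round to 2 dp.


T_mix = 0.48*18.4 + 0.52*75.6 = 48.14 F

48.14 F


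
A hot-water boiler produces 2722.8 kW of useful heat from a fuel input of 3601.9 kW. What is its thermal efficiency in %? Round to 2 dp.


eta = (2722.8/3601.9)*100 = 75.59 %

75.59 %


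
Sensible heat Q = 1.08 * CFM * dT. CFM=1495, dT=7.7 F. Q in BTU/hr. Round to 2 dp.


Q = 1.08 * 1495 * 7.7 = 12432.42 BTU/hr

12432.42 BTU/hr


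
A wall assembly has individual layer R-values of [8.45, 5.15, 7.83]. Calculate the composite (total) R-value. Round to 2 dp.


R_total = 8.45 + 5.15 + 7.83 = 21.43

21.43


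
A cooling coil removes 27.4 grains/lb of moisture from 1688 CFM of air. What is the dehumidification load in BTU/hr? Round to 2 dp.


Q = 0.68 * 1688 * 27.4 = 31450.82 BTU/hr

31450.82 BTU/hr


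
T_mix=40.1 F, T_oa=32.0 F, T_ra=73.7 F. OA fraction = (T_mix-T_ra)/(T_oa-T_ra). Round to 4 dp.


frac = (40.1 - 73.7) / (32.0 - 73.7) = 0.8058

0.8058


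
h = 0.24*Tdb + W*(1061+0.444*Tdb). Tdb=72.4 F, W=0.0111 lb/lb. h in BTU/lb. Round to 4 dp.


h = 0.24*72.4 + 0.0111*(1061+0.444*72.4) = 29.5099 BTU/lb

29.5099 BTU/lb


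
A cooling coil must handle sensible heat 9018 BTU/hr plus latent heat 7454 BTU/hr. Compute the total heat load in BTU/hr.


Qt = 9018 + 7454 = 16472 BTU/hr

16472 BTU/hr


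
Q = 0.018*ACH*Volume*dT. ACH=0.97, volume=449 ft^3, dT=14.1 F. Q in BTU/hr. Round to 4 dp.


Q = 0.018 * 0.97 * 449 * 14.1 = 110.5375 BTU/hr

110.5375 BTU/hr


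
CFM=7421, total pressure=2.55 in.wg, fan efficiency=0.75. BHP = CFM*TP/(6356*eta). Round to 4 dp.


BHP = 7421 * 2.55 / (6356 * 0.75) = 3.9697 hp

3.9697 hp


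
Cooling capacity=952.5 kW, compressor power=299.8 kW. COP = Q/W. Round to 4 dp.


COP = 952.5 / 299.8 = 3.1771

3.1771


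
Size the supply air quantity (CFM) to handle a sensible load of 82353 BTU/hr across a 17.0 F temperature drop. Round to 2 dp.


CFM = 82353 / (1.08 * 17.0) = 4485.46

4485.46 CFM


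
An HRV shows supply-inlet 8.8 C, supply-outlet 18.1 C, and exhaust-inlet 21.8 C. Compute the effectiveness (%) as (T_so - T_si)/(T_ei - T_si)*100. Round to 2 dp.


eff = (18.1-8.8)/(21.8-8.8)*100 = 71.54 %

71.54 %


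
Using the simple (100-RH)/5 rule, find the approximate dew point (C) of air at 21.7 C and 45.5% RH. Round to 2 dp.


Td = 21.7 - (100-45.5)/5 = 10.80 C

10.80 C


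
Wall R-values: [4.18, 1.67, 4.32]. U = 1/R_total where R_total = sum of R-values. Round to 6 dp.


R_total = 4.18 + 1.67 + 4.32 = 10.17
U = 1/10.17 = 0.098328

0.098328


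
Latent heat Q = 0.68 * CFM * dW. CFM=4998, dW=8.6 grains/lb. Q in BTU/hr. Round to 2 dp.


Q = 0.68 * 4998 * 8.6 = 29228.30 BTU/hr

29228.30 BTU/hr


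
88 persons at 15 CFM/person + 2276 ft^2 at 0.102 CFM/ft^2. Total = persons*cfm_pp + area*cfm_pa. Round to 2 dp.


Total = 88*15 + 2276*0.102 = 1552.15 CFM

1552.15 CFM


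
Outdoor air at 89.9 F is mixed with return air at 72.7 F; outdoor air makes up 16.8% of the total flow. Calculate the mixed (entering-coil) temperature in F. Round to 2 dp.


T_mix = 72.7 + (16.8/100)*(89.9-72.7) = 75.59 F

75.59 F


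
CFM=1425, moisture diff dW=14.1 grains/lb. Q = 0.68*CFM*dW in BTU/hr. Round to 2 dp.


Q = 0.68 * 1425 * 14.1 = 13662.90 BTU/hr

13662.90 BTU/hr


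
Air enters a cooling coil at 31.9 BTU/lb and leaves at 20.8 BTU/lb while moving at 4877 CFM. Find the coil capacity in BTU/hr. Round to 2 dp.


Q = 4.5 * 4877 * (31.9 - 20.8) = 243606.15 BTU/hr

243606.15 BTU/hr


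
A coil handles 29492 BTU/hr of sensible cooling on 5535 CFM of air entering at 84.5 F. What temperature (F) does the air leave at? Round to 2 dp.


dT = 29492/(1.08*5535) = 4.9336
T_leave = 84.5 - 4.9336 = 79.57 F

79.57 F


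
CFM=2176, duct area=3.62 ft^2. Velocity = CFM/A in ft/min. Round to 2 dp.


V = 2176 / 3.62 = 601.10 ft/min

601.10 ft/min


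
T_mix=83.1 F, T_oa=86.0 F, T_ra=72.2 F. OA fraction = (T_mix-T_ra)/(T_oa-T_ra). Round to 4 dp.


frac = (83.1 - 72.2) / (86.0 - 72.2) = 0.7899

0.7899


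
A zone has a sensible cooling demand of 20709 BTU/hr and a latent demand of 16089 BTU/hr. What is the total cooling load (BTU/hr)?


Qt = 20709 + 16089 = 36798 BTU/hr

36798 BTU/hr


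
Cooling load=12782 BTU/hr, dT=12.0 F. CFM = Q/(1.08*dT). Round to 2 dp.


CFM = 12782 / (1.08 * 12.0) = 986.27

986.27 CFM


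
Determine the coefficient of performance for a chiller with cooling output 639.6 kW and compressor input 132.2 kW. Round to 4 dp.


COP = 639.6 / 132.2 = 4.8381

4.8381


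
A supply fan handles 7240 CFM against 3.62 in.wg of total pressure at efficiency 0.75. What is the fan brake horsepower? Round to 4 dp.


BHP = 7240 * 3.62 / (6356 * 0.75) = 5.4980 hp

5.4980 hp


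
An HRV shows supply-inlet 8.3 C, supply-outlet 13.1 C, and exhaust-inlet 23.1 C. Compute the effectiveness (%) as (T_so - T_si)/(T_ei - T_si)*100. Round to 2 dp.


eff = (13.1-8.3)/(23.1-8.3)*100 = 32.43 %

32.43 %


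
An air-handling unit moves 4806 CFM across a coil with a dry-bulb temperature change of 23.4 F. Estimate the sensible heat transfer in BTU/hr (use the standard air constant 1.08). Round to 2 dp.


Q = 1.08 * 4806 * 23.4 = 121457.23 BTU/hr

121457.23 BTU/hr


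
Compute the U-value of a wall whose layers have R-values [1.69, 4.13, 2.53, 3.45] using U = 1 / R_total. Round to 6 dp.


R_total = 1.69 + 4.13 + 2.53 + 3.45 = 11.80
U = 1/11.80 = 0.084746

0.084746


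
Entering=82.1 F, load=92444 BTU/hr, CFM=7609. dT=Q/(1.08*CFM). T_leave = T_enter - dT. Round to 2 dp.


dT = 92444/(1.08*7609) = 11.2493
T_leave = 82.1 - 11.2493 = 70.85 F

70.85 F


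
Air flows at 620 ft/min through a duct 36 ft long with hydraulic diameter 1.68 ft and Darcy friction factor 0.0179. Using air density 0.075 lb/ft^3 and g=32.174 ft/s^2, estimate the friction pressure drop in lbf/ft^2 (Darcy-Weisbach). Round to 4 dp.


v_fps = 620/60 = 10.3333 ft/s
dp = 0.0179*(36/1.68)*0.075*10.3333^2/(2*32.174) = 0.0477 lbf/ft^2

0.0477 lbf/ft^2


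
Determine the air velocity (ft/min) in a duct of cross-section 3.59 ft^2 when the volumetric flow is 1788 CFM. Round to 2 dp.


V = 1788 / 3.59 = 498.05 ft/min

498.05 ft/min


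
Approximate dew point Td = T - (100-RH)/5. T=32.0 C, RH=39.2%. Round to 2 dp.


Td = 32.0 - (100-39.2)/5 = 19.84 C

19.84 C


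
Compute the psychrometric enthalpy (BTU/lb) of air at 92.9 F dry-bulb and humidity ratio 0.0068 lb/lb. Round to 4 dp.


h = 0.24*92.9 + 0.0068*(1061+0.444*92.9) = 29.7913 BTU/lb

29.7913 BTU/lb


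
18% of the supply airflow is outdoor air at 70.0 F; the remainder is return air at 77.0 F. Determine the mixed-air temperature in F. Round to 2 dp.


T_mix = 0.18*70.0 + 0.82*77.0 = 75.74 F

75.74 F


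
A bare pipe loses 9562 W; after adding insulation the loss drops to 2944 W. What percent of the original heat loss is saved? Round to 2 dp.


Savings = ((9562-2944)/9562)*100 = 69.21 %

69.21 %


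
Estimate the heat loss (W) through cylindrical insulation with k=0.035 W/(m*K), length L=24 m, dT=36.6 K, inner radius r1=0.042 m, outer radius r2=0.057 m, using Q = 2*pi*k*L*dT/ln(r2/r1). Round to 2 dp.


Q = 2*pi*0.035*24*36.6/ln(0.057/0.042) = 632.55 W

632.55 W


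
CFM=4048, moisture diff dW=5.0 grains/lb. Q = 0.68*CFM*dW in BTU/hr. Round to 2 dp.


Q = 0.68 * 4048 * 5.0 = 13763.20 BTU/hr

13763.20 BTU/hr


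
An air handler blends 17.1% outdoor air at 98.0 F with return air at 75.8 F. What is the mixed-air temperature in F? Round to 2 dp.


T_mix = 75.8 + (17.1/100)*(98.0-75.8) = 79.60 F

79.60 F


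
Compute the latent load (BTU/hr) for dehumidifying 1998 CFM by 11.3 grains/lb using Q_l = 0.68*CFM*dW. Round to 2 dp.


Q = 0.68 * 1998 * 11.3 = 15352.63 BTU/hr

15352.63 BTU/hr


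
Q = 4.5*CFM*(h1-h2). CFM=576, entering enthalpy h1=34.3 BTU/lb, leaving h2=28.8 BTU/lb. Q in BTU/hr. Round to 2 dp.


Q = 4.5 * 576 * (34.3 - 28.8) = 14256.00 BTU/hr

14256.00 BTU/hr


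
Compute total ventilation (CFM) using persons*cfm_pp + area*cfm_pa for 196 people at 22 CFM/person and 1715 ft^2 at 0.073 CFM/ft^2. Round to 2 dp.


Total = 196*22 + 1715*0.073 = 4437.20 CFM

4437.20 CFM


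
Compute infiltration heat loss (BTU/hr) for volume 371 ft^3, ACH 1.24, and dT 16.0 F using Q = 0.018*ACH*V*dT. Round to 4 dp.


Q = 0.018 * 1.24 * 371 * 16.0 = 132.4915 BTU/hr

132.4915 BTU/hr


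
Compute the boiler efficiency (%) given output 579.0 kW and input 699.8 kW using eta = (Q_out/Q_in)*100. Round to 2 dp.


eta = (579.0/699.8)*100 = 82.74 %

82.74 %


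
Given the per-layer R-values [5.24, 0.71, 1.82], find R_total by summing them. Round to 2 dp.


R_total = 5.24 + 0.71 + 1.82 = 7.77

7.77


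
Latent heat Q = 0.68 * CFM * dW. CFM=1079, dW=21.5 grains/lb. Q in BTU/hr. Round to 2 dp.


Q = 0.68 * 1079 * 21.5 = 15774.98 BTU/hr

15774.98 BTU/hr


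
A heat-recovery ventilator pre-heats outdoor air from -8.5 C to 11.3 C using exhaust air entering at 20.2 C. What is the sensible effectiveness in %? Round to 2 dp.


eff = (11.3-(-8.5))/(20.2-(-8.5))*100 = 68.99 %

68.99 %


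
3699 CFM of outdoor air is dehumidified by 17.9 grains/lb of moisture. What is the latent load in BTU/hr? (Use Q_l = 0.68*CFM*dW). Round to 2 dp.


Q = 0.68 * 3699 * 17.9 = 45024.23 BTU/hr

45024.23 BTU/hr


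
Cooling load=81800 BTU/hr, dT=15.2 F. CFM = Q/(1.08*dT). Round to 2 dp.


CFM = 81800 / (1.08 * 15.2) = 4982.94

4982.94 CFM


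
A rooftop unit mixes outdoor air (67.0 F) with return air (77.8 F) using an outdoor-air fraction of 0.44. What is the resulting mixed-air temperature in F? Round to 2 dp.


T_mix = 0.44*67.0 + 0.56*77.8 = 73.05 F

73.05 F


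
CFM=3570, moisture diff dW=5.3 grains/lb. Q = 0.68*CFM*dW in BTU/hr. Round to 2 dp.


Q = 0.68 * 3570 * 5.3 = 12866.28 BTU/hr

12866.28 BTU/hr


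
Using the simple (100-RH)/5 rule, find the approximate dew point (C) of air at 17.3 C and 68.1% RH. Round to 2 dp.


Td = 17.3 - (100-68.1)/5 = 10.92 C

10.92 C


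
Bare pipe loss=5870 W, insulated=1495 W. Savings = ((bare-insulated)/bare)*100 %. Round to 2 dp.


Savings = ((5870-1495)/5870)*100 = 74.53 %

74.53 %


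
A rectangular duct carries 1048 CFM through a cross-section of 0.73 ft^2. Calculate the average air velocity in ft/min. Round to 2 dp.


V = 1048 / 0.73 = 1435.62 ft/min

1435.62 ft/min


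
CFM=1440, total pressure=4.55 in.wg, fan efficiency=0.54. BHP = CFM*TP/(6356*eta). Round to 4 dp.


BHP = 1440 * 4.55 / (6356 * 0.54) = 1.9090 hp

1.9090 hp


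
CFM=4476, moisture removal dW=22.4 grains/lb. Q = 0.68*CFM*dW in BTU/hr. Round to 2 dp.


Q = 0.68 * 4476 * 22.4 = 68178.43 BTU/hr

68178.43 BTU/hr


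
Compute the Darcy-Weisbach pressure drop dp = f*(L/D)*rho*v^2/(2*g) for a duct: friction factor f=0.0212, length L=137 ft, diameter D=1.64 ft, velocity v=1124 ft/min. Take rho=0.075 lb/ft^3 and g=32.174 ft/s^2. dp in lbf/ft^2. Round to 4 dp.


v_fps = 1124/60 = 18.7333 ft/s
dp = 0.0212*(137/1.64)*0.075*18.7333^2/(2*32.174) = 0.7244 lbf/ft^2

0.7244 lbf/ft^2


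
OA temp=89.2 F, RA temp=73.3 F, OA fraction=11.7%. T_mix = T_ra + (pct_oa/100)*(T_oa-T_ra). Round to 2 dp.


T_mix = 73.3 + (11.7/100)*(89.2-73.3) = 75.16 F

75.16 F


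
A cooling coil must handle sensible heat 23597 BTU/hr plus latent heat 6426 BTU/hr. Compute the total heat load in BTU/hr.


Qt = 23597 + 6426 = 30023 BTU/hr

30023 BTU/hr


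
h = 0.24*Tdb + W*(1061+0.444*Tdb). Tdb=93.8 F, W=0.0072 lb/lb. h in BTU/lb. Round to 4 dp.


h = 0.24*93.8 + 0.0072*(1061+0.444*93.8) = 30.4511 BTU/lb

30.4511 BTU/lb


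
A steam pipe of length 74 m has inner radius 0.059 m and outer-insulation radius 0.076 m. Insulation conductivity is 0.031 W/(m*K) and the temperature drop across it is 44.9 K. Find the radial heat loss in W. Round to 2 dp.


Q = 2*pi*0.031*74*44.9/ln(0.076/0.059) = 2556.01 W

2556.01 W


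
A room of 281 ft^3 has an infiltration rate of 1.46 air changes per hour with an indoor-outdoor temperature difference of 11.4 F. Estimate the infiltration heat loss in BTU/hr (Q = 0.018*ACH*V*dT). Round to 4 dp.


Q = 0.018 * 1.46 * 281 * 11.4 = 84.1854 BTU/hr

84.1854 BTU/hr


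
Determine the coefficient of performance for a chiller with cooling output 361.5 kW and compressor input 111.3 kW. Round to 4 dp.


COP = 361.5 / 111.3 = 3.2480

3.2480


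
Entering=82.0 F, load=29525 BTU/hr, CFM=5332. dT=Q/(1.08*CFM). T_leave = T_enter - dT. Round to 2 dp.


dT = 29525/(1.08*5332) = 5.1271
T_leave = 82.0 - 5.1271 = 76.87 F

76.87 F


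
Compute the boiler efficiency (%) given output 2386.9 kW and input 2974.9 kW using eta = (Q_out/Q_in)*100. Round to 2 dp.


eta = (2386.9/2974.9)*100 = 80.23 %

80.23 %


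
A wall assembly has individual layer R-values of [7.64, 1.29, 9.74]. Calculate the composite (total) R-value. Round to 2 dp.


R_total = 7.64 + 1.29 + 9.74 = 18.67

18.67


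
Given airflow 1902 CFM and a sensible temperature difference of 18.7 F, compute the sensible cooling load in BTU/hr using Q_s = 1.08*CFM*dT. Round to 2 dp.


Q = 1.08 * 1902 * 18.7 = 38412.79 BTU/hr

38412.79 BTU/hr


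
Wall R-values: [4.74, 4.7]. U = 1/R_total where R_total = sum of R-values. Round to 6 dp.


R_total = 4.74 + 4.7 = 9.44
U = 1/9.44 = 0.105932

0.105932


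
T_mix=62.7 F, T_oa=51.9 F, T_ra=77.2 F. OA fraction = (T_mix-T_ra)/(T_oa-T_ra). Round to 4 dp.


frac = (62.7 - 77.2) / (51.9 - 77.2) = 0.5731

0.5731


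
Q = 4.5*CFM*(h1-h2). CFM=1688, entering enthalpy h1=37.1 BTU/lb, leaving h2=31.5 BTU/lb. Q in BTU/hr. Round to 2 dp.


Q = 4.5 * 1688 * (37.1 - 31.5) = 42537.60 BTU/hr

42537.60 BTU/hr


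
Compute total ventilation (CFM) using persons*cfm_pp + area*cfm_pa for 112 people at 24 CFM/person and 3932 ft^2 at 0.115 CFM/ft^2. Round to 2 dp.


Total = 112*24 + 3932*0.115 = 3140.18 CFM

3140.18 CFM


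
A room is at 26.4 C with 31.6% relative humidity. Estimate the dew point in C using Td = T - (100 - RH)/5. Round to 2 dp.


Td = 26.4 - (100-31.6)/5 = 12.72 C

12.72 C


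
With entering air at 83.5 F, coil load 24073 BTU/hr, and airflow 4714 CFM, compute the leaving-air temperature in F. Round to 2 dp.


dT = 24073/(1.08*4714) = 4.7284
T_leave = 83.5 - 4.7284 = 78.77 F

78.77 F


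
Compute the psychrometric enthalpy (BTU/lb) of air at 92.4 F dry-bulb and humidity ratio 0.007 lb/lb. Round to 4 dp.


h = 0.24*92.4 + 0.007*(1061+0.444*92.4) = 29.8902 BTU/lb

29.8902 BTU/lb


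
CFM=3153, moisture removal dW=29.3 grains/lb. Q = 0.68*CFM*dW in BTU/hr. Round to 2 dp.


Q = 0.68 * 3153 * 29.3 = 62820.37 BTU/hr

62820.37 BTU/hr


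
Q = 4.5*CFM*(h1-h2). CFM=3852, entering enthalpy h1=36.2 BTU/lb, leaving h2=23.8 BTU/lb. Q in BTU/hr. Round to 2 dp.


Q = 4.5 * 3852 * (36.2 - 23.8) = 214941.60 BTU/hr

214941.60 BTU/hr


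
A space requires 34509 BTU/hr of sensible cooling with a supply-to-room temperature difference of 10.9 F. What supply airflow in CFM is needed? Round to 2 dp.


CFM = 34509 / (1.08 * 10.9) = 2931.45

2931.45 CFM


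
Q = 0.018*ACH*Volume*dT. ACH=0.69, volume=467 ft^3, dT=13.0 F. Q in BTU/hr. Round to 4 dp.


Q = 0.018 * 0.69 * 467 * 13.0 = 75.4018 BTU/hr

75.4018 BTU/hr


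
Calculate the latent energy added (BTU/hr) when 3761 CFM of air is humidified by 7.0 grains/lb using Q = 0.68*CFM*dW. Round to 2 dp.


Q = 0.68 * 3761 * 7.0 = 17902.36 BTU/hr

17902.36 BTU/hr


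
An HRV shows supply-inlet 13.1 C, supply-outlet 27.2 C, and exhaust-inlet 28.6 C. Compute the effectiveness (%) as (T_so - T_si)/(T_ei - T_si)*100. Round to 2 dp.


eff = (27.2-13.1)/(28.6-13.1)*100 = 90.97 %

90.97 %


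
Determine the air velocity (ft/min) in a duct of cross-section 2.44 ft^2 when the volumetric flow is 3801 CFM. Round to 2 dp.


V = 3801 / 2.44 = 1557.79 ft/min

1557.79 ft/min


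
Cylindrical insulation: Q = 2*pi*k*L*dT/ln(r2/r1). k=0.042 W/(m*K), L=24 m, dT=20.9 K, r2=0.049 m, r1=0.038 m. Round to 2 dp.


Q = 2*pi*0.042*24*20.9/ln(0.049/0.038) = 520.66 W

520.66 W


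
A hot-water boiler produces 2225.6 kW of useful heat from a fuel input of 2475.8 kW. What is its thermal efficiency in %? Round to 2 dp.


eta = (2225.6/2475.8)*100 = 89.89 %

89.89 %


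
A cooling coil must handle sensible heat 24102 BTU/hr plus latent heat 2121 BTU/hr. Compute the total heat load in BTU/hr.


Qt = 24102 + 2121 = 26223 BTU/hr

26223 BTU/hr


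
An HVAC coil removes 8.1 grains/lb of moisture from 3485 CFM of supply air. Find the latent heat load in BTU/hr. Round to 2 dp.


Q = 0.68 * 3485 * 8.1 = 19195.38 BTU/hr

19195.38 BTU/hr


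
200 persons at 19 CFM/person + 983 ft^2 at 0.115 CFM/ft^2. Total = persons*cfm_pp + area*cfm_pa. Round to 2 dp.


Total = 200*19 + 983*0.115 = 3913.05 CFM

3913.05 CFM


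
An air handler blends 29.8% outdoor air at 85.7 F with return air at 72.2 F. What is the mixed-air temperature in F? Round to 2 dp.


T_mix = 72.2 + (29.8/100)*(85.7-72.2) = 76.22 F

76.22 F


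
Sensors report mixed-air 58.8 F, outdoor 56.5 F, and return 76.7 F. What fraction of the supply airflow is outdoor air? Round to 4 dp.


frac = (58.8 - 76.7) / (56.5 - 76.7) = 0.8861

0.8861


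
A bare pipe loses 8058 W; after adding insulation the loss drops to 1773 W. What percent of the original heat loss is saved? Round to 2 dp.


Savings = ((8058-1773)/8058)*100 = 78.00 %

78.00 %


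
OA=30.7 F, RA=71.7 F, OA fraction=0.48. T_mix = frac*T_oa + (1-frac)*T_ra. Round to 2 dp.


T_mix = 0.48*30.7 + 0.52*71.7 = 52.02 F

52.02 F


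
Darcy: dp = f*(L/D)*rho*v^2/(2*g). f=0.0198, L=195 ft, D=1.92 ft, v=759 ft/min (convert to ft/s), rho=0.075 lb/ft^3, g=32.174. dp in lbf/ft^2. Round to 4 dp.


v_fps = 759/60 = 12.65 ft/s
dp = 0.0198*(195/1.92)*0.075*12.65^2/(2*32.174) = 0.3751 lbf/ft^2

0.3751 lbf/ft^2


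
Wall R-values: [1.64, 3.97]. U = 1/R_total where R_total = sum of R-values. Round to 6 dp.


R_total = 1.64 + 3.97 = 5.61
U = 1/5.61 = 0.178253

0.178253


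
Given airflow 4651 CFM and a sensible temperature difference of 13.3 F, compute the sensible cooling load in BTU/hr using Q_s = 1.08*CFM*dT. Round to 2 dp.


Q = 1.08 * 4651 * 13.3 = 66806.96 BTU/hr

66806.96 BTU/hr


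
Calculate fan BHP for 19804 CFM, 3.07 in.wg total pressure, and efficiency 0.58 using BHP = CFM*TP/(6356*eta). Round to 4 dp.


BHP = 19804 * 3.07 / (6356 * 0.58) = 16.4922 hp

16.4922 hp


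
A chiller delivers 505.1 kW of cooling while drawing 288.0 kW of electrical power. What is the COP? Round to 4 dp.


COP = 505.1 / 288.0 = 1.7538

1.7538


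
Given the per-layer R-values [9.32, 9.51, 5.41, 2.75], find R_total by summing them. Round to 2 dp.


R_total = 9.32 + 9.51 + 5.41 + 2.75 = 26.99

26.99


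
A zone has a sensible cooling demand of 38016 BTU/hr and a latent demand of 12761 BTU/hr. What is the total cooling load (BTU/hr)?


Qt = 38016 + 12761 = 50777 BTU/hr

50777 BTU/hr


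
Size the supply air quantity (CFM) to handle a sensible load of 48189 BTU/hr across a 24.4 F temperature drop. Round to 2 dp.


CFM = 48189 / (1.08 * 24.4) = 1828.67

1828.67 CFM


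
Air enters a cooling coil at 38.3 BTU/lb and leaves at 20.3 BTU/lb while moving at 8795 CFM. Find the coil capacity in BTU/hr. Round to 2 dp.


Q = 4.5 * 8795 * (38.3 - 20.3) = 712395.00 BTU/hr

712395.00 BTU/hr


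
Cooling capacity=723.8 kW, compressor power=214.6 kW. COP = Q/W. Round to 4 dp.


COP = 723.8 / 214.6 = 3.3728

3.3728


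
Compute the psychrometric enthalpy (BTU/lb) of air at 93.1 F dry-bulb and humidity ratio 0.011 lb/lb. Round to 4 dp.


h = 0.24*93.1 + 0.011*(1061+0.444*93.1) = 34.4697 BTU/lb

34.4697 BTU/lb


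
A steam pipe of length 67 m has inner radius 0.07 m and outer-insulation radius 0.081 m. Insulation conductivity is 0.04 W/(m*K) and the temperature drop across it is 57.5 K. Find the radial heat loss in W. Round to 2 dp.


Q = 2*pi*0.04*67*57.5/ln(0.081/0.07) = 6633.87 W

6633.87 W


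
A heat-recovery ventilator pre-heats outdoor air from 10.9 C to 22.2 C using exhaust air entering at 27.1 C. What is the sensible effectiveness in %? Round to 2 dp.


eff = (22.2-10.9)/(27.1-10.9)*100 = 69.75 %

69.75 %


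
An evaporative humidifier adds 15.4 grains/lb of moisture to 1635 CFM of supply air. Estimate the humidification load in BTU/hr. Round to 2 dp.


Q = 0.68 * 1635 * 15.4 = 17121.72 BTU/hr

17121.72 BTU/hr


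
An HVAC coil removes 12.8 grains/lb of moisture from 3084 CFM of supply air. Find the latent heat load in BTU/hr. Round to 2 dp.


Q = 0.68 * 3084 * 12.8 = 26843.14 BTU/hr

26843.14 BTU/hr


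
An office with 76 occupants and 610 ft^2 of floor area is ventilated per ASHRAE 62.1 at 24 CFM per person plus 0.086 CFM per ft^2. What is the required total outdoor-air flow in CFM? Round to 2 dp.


Total = 76*24 + 610*0.086 = 1876.46 CFM

1876.46 CFM


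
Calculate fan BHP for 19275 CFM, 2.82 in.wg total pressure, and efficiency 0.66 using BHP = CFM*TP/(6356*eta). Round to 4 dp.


BHP = 19275 * 2.82 / (6356 * 0.66) = 12.9573 hp

12.9573 hp


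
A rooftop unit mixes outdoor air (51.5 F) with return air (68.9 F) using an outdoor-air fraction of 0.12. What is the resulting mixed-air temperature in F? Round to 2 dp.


T_mix = 0.12*51.5 + 0.88*68.9 = 66.81 F

66.81 F


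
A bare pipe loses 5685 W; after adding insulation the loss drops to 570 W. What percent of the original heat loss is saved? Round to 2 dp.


Savings = ((5685-570)/5685)*100 = 89.97 %

89.97 %


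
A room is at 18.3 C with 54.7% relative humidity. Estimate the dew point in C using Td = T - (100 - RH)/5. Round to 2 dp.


Td = 18.3 - (100-54.7)/5 = 9.24 C

9.24 C


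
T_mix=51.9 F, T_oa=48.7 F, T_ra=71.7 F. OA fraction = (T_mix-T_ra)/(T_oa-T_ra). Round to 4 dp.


frac = (51.9 - 71.7) / (48.7 - 71.7) = 0.8609

0.8609
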